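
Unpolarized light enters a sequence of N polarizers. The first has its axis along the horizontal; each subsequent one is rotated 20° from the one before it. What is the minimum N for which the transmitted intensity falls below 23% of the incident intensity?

N = 8

First polarizer halves the unpolarized light: factor 1/2.
Each further stage multiplies by cos²(20°) = 0.883.
After N polarizers: T = 0.5·0.883^(N−1). Require T < 0.23 ⇒ N−1 > ln(0.23/0.5)/ln(0.883) = 6.24, so N−1 ≥ 7 and N = 8.
Check: N=8 gives T = 0.2093 < 0.23; N=7 gives T = 0.237.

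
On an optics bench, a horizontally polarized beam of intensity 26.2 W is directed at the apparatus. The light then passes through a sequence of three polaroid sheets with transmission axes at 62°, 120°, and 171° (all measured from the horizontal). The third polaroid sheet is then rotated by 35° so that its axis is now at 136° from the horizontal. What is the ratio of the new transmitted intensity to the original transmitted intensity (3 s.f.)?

Before rotation:
By Malus's law, I₁ = I₀ cos²(62° − 0°) = I₀ cos²(62°) = 0.2204 I₀.
I₂ = I₁ cos²(120° − 62°) = 0.2204 I₀ · cos²(58°) = 0.06189 I₀.
I₃ = I₂ cos²(171° − 120°) = 0.06189 I₀ · cos²(51°) = 0.02451 I₀.
After rotation:
I₁ = I₀ cos²(62° − 0°) = I₀ cos²(62°) = 0.2204 I₀.
I₂ = I₁ cos²(120° − 62°) = 0.2204 I₀ · cos²(58°) = 0.06189 I₀.
I₃ = I₂ cos²(136° − 120°) = 0.06189 I₀ · cos²(16°) = 0.05719 I₀.
Ratio = 0.05719 / 0.02451 = 2.333.

I_new/I_old ≈ 2.33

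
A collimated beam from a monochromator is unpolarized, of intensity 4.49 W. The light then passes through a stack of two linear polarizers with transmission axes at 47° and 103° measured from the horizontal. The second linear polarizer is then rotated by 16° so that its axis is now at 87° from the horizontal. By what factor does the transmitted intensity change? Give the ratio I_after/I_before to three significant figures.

I_new/I_old ≈ 1.88

Before rotation:
Unpolarized light through the first polarizer → I₁ = ½ I₀, now polarized at 47°.
I₂ = I₁ cos²(103° − 47°) = 0.5 I₀ · cos²(56°) = 0.1563 I₀.
After rotation:
Unpolarized light through the first polarizer → I₁ = ½ I₀, now polarized at 47°.
I₂ = I₁ cos²(87° − 47°) = 0.5 I₀ · cos²(40°) = 0.2934 I₀.
Ratio = 0.2934 / 0.1563 = 1.877.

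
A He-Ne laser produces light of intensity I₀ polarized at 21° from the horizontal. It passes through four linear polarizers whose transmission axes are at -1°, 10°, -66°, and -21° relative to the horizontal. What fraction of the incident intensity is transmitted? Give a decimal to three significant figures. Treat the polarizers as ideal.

≈ 0.0242 I₀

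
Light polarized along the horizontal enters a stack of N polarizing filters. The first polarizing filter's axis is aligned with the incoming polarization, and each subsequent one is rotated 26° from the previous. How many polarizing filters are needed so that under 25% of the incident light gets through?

N = 8

First polarizer is aligned with the polarization: full transmission.
Each further stage multiplies by cos²(26°) = 0.8078.
After N polarizers: T = 0.8078^(N−1). Require T < 0.25 ⇒ N−1 > ln(0.25)/ln(0.8078) = 6.50, so N−1 ≥ 7 and N = 8.
Check: N=8 gives T = 0.2245 < 0.25; N=7 gives T = 0.2779.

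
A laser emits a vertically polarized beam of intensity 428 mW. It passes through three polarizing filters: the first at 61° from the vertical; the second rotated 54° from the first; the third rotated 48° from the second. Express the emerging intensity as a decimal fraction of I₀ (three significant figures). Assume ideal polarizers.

I/I₀ ≈ 0.0364

By Malus's law, I₁ = 428 mW · cos²(61°) = 100.6 mW.
I₂ = I₁ · cos²(54°) = 100.6 · 0.3455 = 34.76 mW.
I₃ = I₂ · cos²(48°) = 34.76 · 0.4477 = 15.56 mW.
Transmitted fraction = 0.03636.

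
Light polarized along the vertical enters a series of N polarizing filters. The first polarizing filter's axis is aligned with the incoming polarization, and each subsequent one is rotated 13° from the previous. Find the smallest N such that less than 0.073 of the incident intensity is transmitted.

First polarizer is aligned with the polarization: full transmission.
Each further stage multiplies by cos²(13°) = 0.9494.
After N polarizers: T = 0.9494^(N−1). Require T < 0.073 ⇒ N−1 > ln(0.073)/ln(0.9494) = 50.40, so N−1 ≥ 51 and N = 52.
Check: N=52 gives T = 0.07077 < 0.073; N=51 gives T = 0.07454.

N = 52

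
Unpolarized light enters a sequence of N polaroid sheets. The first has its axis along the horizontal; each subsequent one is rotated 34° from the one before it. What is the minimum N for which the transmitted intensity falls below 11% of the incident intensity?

First polarizer halves the unpolarized light: factor 1/2.
Each further stage multiplies by cos²(34°) = 0.6873.
After N polarizers: T = 0.5·0.6873^(N−1). Require T < 0.11 ⇒ N−1 > ln(0.11/0.5)/ln(0.6873) = 4.04, so N−1 ≥ 5 and N = 6.
Check: N=6 gives T = 0.07669 < 0.11; N=5 gives T = 0.1116.

N = 6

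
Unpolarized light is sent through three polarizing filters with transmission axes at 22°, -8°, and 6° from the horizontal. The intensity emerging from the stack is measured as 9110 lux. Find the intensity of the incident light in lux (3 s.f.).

I₀ ≈ 2.58e4 lux

Unpolarized light through the first polarizer → I₁ = ½ I₀, now polarized at 22°.
I₂ = I₁ cos²(-8° − 22°) = 0.5 I₀ · cos²(30°) = 0.375 I₀.
I₃ = I₂ cos²(6° + 8°) = 0.375 I₀ · cos²(14°) = 0.3531 I₀.
So 9110 lux = 0.3531 I₀, giving I₀ = 9110/0.3531 = 2.58e+04 lux.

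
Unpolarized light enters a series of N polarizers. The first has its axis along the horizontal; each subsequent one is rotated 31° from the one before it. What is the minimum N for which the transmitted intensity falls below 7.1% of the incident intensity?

N = 8

First polarizer halves the unpolarized light: factor 1/2.
Each further stage multiplies by cos²(31°) = 0.7347.
After N polarizers: T = 0.5·0.7347^(N−1). Require T < 0.071 ⇒ N−1 > ln(0.071/0.5)/ln(0.7347) = 6.33, so N−1 ≥ 7 and N = 8.
Check: N=8 gives T = 0.05779 < 0.071; N=7 gives T = 0.07866.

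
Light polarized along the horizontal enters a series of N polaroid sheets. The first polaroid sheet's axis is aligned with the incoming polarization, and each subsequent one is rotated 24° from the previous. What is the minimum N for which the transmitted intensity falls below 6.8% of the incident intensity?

N = 16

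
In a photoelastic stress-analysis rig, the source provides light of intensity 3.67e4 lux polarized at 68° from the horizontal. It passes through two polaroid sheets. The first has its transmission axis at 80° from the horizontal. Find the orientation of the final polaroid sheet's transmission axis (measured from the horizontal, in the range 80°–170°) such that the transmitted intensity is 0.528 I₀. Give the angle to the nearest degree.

θ ≈ 122°

I₁ = I₀ cos²(80° − 68°) = I₀ cos²(12°) = 0.9568 I₀.
Need I₂/I₀ = 0.528, so cos²(θ − 80°) = 0.528 / 0.9568 = 0.5519.
θ − 80° = arccos(√0.5519) = 42.0°, giving θ ≈ 80 + 42.0 = 122.0°.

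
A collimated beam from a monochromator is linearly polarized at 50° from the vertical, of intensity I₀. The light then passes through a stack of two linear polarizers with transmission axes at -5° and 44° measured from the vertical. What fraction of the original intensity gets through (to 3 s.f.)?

By Malus's law, I₁ = I₀ cos²(-5° − 50°) = I₀ cos²(55°) = 0.329 I₀.
I₂ = I₁ cos²(44° + 5°) = 0.329 I₀ · cos²(49°) = 0.1416 I₀.
Transmitted fraction = 0.1416.

≈ 0.142 I₀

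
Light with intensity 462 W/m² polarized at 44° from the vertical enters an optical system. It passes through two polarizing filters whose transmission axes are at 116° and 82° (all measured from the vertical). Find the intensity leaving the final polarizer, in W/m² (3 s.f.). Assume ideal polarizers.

I₁ = 462 W/m² · cos²(72°) = 44.12 W/m².
I₂ = I₁ · cos²(34°) = 44.12 · 0.6873 = 30.32 W/m².

I ≈ 30.3 W/m²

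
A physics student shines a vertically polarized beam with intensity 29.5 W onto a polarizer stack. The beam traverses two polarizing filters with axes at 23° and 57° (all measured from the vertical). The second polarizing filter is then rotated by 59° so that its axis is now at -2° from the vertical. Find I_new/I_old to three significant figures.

I_new/I_old ≈ 1.20

Before rotation:
I₁ = I₀ cos²(23° − 0°) = I₀ cos²(23°) = 0.8473 I₀.
I₂ = I₁ cos²(57° − 23°) = 0.8473 I₀ · cos²(34°) = 0.5824 I₀.
After rotation:
I₁ = I₀ cos²(23° − 0°) = I₀ cos²(23°) = 0.8473 I₀.
I₂ = I₁ cos²(-2° − 23°) = 0.8473 I₀ · cos²(25°) = 0.696 I₀.
Ratio = 0.696 / 0.5824 = 1.195.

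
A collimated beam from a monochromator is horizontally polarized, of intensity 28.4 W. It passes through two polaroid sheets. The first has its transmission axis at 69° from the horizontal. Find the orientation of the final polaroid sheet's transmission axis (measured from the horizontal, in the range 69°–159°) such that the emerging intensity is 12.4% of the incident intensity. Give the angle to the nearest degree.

θ ≈ 80°

I₁ = I₀ cos²(69° − 0°) = I₀ cos²(69°) = 0.1284 I₀.
Need I₂/I₀ = 0.124, so cos²(θ − 69°) = 0.124 / 0.1284 = 0.9655.
θ − 69° = arccos(√0.9655) = 10.7°, giving θ ≈ 69 + 10.7 = 79.7°.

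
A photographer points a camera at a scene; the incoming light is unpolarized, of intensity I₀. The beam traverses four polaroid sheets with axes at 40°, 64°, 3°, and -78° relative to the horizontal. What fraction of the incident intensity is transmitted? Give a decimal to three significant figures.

Unpolarized light through the first polarizer → I₁ = ½ I₀, now polarized at 40°.
I₂ = I₁ cos²(64° − 40°) = 0.5 I₀ · cos²(24°) = 0.4173 I₀.
I₃ = I₂ cos²(3° − 64°) = 0.4173 I₀ · cos²(61°) = 0.09808 I₀.
I₄ = I₃ cos²(-78° − 3°) = 0.09808 I₀ · cos²(81°) = 0.0024 I₀.
Transmitted fraction = 0.0024.

≈ 0.00240 I₀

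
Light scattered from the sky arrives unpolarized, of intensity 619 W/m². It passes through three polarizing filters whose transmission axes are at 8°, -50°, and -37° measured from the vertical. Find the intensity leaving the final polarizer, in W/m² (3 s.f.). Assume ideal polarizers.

Unpolarized light through the first polarizer → I₁ = 619 W/m²/2 = 309.5 W/m², polarized at 8°.
I₂ = I₁ · cos²(58°) = 309.5 · 0.2808 = 86.91 W/m².
I₃ = I₂ · cos²(13°) = 86.91 · 0.9494 = 82.51 W/m².

I ≈ 82.5 W/m²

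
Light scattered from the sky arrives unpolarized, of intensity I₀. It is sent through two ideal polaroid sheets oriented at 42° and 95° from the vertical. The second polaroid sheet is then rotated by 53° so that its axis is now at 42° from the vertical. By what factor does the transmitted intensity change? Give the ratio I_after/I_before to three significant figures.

Before rotation:
Unpolarized light through the first polarizer → I₁ = ½ I₀, now polarized at 42°.
I₂ = I₁ cos²(95° − 42°) = 0.5 I₀ · cos²(53°) = 0.1811 I₀.
After rotation:
Unpolarized light through the first polarizer → I₁ = ½ I₀, now polarized at 42°.
I₂ = I₁ cos²(42° − 42°) = 0.5 I₀ · cos²(0°) = 0.5 I₀.
Ratio = 0.5 / 0.1811 = 2.761.

I_new/I_old ≈ 2.76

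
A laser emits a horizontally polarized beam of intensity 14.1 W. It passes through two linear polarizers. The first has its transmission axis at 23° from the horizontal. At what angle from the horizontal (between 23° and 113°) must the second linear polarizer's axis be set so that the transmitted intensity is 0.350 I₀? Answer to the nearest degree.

I₁ = I₀ cos²(23° − 0°) = I₀ cos²(23°) = 0.8473 I₀.
Need I₂/I₀ = 0.35, so cos²(θ − 23°) = 0.35 / 0.8473 = 0.4131.
θ − 23° = arccos(√0.4131) = 50.0°, giving θ ≈ 23 + 50.0 = 73.0°.

θ ≈ 73°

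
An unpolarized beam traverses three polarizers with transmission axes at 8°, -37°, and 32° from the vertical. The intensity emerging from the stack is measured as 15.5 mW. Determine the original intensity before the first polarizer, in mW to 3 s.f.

I₀ ≈ 483 mW

Unpolarized light through the first polarizer → I₁ = ½ I₀, now polarized at 8°.
I₂ = I₁ cos²(-37° − 8°) = 0.5 I₀ · cos²(45°) = 0.25 I₀.
I₃ = I₂ cos²(32° + 37°) = 0.25 I₀ · cos²(69°) = 0.03211 I₀.
So 15.5 mW = 0.03211 I₀, giving I₀ = 15.5/0.03211 = 482.8 mW.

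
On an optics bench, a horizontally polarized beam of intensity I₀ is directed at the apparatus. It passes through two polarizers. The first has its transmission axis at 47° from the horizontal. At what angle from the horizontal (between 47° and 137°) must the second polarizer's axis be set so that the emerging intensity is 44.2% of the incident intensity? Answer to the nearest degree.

By Malus's law, I₁ = I₀ cos²(47° − 0°) = I₀ cos²(47°) = 0.4651 I₀.
Need I₂/I₀ = 0.442, so cos²(θ − 47°) = 0.442 / 0.4651 = 0.9503.
θ − 47° = arccos(√0.9503) = 12.9°, giving θ ≈ 47 + 12.9 = 59.9°.

θ ≈ 60°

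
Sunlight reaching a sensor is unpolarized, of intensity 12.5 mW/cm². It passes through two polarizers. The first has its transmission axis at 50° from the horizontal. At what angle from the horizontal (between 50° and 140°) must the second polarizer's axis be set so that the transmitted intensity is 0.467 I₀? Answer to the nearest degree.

Unpolarized light through the first polarizer → I₁ = ½ I₀, now polarized at 50°.
Need I₂/I₀ = 0.467, so cos²(θ − 50°) = 0.467 / 0.5 = 0.934.
θ − 50° = arccos(√0.934) = 14.9°, giving θ ≈ 50 + 14.9 = 64.9°.

θ ≈ 65°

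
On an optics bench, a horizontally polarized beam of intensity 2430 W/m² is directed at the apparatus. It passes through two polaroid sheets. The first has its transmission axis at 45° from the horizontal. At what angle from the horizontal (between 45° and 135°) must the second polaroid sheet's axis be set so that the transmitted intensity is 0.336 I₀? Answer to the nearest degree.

θ ≈ 80°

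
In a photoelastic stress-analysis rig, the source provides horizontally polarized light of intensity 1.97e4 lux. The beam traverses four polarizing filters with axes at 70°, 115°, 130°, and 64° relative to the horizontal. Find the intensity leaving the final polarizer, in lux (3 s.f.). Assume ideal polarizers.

I₁ = 1.97e4 lux · cos²(70°) = 2304 lux.
I₂ = I₁ · cos²(45°) = 2304 · 0.5 = 1152 lux.
I₃ = I₂ · cos²(15°) = 1152 · 0.933 = 1075 lux.
I₄ = I₃ · cos²(66°) = 1075 · 0.1654 = 177.8 lux.

I ≈ 178 lux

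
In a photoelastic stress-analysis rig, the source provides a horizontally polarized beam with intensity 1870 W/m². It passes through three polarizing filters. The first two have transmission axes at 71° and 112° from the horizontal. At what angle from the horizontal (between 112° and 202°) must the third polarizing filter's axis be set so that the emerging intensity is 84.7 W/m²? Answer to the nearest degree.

θ ≈ 142°

I₁ = I₀ cos²(71° − 0°) = I₀ cos²(71°) = 0.106 I₀.
I₂ = I₁ cos²(112° − 71°) = 0.106 I₀ · cos²(41°) = 0.06037 I₀.
Target fraction: 84.7 / 1870 W/m² = 0.04529 of I₀.
Need I₃/I₀ = 0.04529, so cos²(θ − 112°) = 0.04529 / 0.06037 = 0.7502.
θ − 112° = arccos(√0.7502) = 30.0°, giving θ ≈ 112 + 30.0 = 142.0°.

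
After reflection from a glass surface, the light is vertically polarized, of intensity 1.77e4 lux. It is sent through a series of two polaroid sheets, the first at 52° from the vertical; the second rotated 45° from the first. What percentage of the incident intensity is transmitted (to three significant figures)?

I₁ = 1.77e4 lux · cos²(52°) = 6709 lux.
I₂ = I₁ · cos²(45°) = 6709 · 0.5 = 3354 lux.
That is 18.95% of the incident intensity.

≈ 19.0%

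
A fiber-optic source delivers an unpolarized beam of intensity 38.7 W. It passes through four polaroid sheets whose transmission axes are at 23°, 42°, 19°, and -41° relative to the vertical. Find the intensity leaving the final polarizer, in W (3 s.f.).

Unpolarized light through the first polarizer → I₁ = 38.7 W/2 = 19.35 W, polarized at 23°.
I₂ = I₁ · cos²(19°) = 19.35 · 0.894 = 17.3 W.
I₃ = I₂ · cos²(23°) = 17.3 · 0.8473 = 14.66 W.
I₄ = I₃ · cos²(60°) = 14.66 · 0.25 = 3.664 W.

I ≈ 3.66 W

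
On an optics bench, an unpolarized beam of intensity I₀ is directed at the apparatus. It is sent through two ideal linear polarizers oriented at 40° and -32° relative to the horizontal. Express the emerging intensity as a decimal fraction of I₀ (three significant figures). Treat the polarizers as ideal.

≈ 0.0477 I₀

Unpolarized light through the first polarizer → I₁ = ½ I₀, now polarized at 40°.
I₂ = I₁ cos²(-32° − 40°) = 0.5 I₀ · cos²(72°) = 0.04775 I₀.
Transmitted fraction = 0.04775.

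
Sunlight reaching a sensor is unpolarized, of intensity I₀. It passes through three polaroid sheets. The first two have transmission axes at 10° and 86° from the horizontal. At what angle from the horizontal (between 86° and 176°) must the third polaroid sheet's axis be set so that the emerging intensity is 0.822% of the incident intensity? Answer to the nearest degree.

Unpolarized light through the first polarizer → I₁ = ½ I₀, now polarized at 10°.
I₂ = I₁ cos²(86° − 10°) = 0.5 I₀ · cos²(76°) = 0.02926 I₀.
Need I₃/I₀ = 0.00822, so cos²(θ − 86°) = 0.00822 / 0.02926 = 0.2809.
θ − 86° = arccos(√0.2809) = 58.0°, giving θ ≈ 86 + 58.0 = 144.0°.

θ ≈ 144°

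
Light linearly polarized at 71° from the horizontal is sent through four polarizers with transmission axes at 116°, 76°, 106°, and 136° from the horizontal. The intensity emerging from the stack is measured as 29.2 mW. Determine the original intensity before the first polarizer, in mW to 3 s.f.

I₀ ≈ 177 mW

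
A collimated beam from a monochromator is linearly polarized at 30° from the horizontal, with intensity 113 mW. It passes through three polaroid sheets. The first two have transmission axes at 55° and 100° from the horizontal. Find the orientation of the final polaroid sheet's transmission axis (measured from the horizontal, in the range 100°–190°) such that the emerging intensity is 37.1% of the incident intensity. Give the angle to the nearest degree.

I₁ = I₀ cos²(55° − 30°) = I₀ cos²(25°) = 0.8214 I₀.
I₂ = I₁ cos²(100° − 55°) = 0.8214 I₀ · cos²(45°) = 0.4107 I₀.
Need I₃/I₀ = 0.371, so cos²(θ − 100°) = 0.371 / 0.4107 = 0.9033.
θ − 100° = arccos(√0.9033) = 18.1°, giving θ ≈ 100 + 18.1 = 118.1°.

θ ≈ 118°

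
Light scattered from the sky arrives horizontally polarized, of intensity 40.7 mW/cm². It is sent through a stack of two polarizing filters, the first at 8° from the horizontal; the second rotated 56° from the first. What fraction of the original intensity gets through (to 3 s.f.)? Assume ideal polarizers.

I/I₀ ≈ 0.307

I₁ = 40.7 mW/cm² · cos²(8°) = 39.91 mW/cm².
I₂ = I₁ · cos²(56°) = 39.91 · 0.3127 = 12.48 mW/cm².
Transmitted fraction = 0.3066.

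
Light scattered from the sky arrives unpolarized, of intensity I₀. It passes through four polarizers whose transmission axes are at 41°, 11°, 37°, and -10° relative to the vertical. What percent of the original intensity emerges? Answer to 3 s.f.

≈ 14.1%

Unpolarized light through the first polarizer → I₁ = ½ I₀, now polarized at 41°.
I₂ = I₁ cos²(11° − 41°) = 0.5 I₀ · cos²(30°) = 0.375 I₀.
I₃ = I₂ cos²(37° − 11°) = 0.375 I₀ · cos²(26°) = 0.3029 I₀.
I₄ = I₃ cos²(-10° − 37°) = 0.3029 I₀ · cos²(47°) = 0.1409 I₀.
That is 14.09% of the incident intensity.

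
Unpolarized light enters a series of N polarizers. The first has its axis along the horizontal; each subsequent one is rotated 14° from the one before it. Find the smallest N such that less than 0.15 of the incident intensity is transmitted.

N = 21

First polarizer halves the unpolarized light: factor 1/2.
Each further stage multiplies by cos²(14°) = 0.9415.
After N polarizers: T = 0.5·0.9415^(N−1). Require T < 0.15 ⇒ N−1 > ln(0.15/0.5)/ln(0.9415) = 19.96, so N−1 ≥ 20 and N = 21.
Check: N=21 gives T = 0.1497 < 0.15; N=20 gives T = 0.159.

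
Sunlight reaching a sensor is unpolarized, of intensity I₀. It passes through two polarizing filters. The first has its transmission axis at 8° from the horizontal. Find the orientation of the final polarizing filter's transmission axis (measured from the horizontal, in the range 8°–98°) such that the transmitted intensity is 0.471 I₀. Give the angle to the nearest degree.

θ ≈ 22°

Unpolarized light through the first polarizer → I₁ = ½ I₀, now polarized at 8°.
Need I₂/I₀ = 0.471, so cos²(θ − 8°) = 0.471 / 0.5 = 0.942.
θ − 8° = arccos(√0.942) = 13.9°, giving θ ≈ 8 + 13.9 = 21.9°.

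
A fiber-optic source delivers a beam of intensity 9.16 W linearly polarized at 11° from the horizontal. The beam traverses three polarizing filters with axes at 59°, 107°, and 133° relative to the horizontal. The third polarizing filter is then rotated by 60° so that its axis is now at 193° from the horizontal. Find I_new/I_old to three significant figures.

I_new/I_old ≈ 0.00602

Before rotation:
I₁ = I₀ cos²(59° − 11°) = I₀ cos²(48°) = 0.4477 I₀.
I₂ = I₁ cos²(107° − 59°) = 0.4477 I₀ · cos²(48°) = 0.2005 I₀.
I₃ = I₂ cos²(133° − 107°) = 0.2005 I₀ · cos²(26°) = 0.1619 I₀.
After rotation:
I₁ = I₀ cos²(59° − 11°) = I₀ cos²(48°) = 0.4477 I₀.
I₂ = I₁ cos²(107° − 59°) = 0.4477 I₀ · cos²(48°) = 0.2005 I₀.
I₃ = I₂ cos²(193° − 107°) = 0.2005 I₀ · cos²(86°) = 0.0009755 I₀.
Ratio = 0.0009755 / 0.1619 = 0.006023.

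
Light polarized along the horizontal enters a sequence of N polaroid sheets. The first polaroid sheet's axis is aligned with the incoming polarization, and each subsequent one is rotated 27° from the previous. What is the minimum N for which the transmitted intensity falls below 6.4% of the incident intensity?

First polarizer is aligned with the polarization: full transmission.
Each further stage multiplies by cos²(27°) = 0.7939.
After N polarizers: T = 0.7939^(N−1). Require T < 0.064 ⇒ N−1 > ln(0.064)/ln(0.7939) = 11.91, so N−1 ≥ 12 and N = 13.
Check: N=13 gives T = 0.06268 < 0.064; N=12 gives T = 0.07895.

N = 13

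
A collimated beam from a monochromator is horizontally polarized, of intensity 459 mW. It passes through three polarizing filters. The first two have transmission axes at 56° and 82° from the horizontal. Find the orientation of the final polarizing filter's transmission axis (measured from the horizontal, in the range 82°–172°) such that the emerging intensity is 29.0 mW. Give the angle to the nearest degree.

I₁ = I₀ cos²(56° − 0°) = I₀ cos²(56°) = 0.3127 I₀.
I₂ = I₁ cos²(82° − 56°) = 0.3127 I₀ · cos²(26°) = 0.2526 I₀.
Target fraction: 29.0 / 459 mW = 0.06318 of I₀.
Need I₃/I₀ = 0.06318, so cos²(θ − 82°) = 0.06318 / 0.2526 = 0.2501.
θ − 82° = arccos(√0.2501) = 60.0°, giving θ ≈ 82 + 60.0 = 142.0°.

θ ≈ 142°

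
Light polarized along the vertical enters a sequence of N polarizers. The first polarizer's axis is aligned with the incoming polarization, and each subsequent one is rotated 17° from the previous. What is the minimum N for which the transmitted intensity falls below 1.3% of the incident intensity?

N = 50

First polarizer is aligned with the polarization: full transmission.
Each further stage multiplies by cos²(17°) = 0.9145.
After N polarizers: T = 0.9145^(N−1). Require T < 0.013 ⇒ N−1 > ln(0.013)/ln(0.9145) = 48.60, so N−1 ≥ 49 and N = 50.
Check: N=50 gives T = 0.01254 < 0.013; N=49 gives T = 0.01372.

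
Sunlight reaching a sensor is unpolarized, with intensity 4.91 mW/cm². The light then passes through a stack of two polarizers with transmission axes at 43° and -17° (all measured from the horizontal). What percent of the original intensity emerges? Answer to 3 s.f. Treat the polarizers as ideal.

≈ 12.5%

Unpolarized light through the first polarizer → I₁ = 4.91 mW/cm²/2 = 2.455 mW/cm², polarized at 43°.
I₂ = I₁ · cos²(60°) = 2.455 · 0.25 = 0.6138 mW/cm².
That is 12.5% of the incident intensity.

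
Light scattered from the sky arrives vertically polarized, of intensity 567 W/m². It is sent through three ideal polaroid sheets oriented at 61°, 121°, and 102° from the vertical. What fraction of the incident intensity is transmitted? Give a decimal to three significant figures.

I/I₀ ≈ 0.0525

By Malus's law, I₁ = 567 W/m² · cos²(61°) = 133.3 W/m².
I₂ = I₁ · cos²(60°) = 133.3 · 0.25 = 33.32 W/m².
I₃ = I₂ · cos²(19°) = 33.32 · 0.894 = 29.79 W/m².
Transmitted fraction = 0.05253.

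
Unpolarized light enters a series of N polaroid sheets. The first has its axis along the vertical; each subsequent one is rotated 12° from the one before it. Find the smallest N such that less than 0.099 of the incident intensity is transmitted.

N = 38

First polarizer halves the unpolarized light: factor 1/2.
Each further stage multiplies by cos²(12°) = 0.9568.
After N polarizers: T = 0.5·0.9568^(N−1). Require T < 0.099 ⇒ N−1 > ln(0.099/0.5)/ln(0.9568) = 36.65, so N−1 ≥ 37 and N = 38.
Check: N=38 gives T = 0.09748 < 0.099; N=37 gives T = 0.1019.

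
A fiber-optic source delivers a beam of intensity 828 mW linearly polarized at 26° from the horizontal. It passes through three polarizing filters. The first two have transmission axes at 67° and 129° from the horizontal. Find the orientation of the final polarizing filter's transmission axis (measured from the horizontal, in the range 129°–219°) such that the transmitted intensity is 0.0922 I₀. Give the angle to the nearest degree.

I₁ = I₀ cos²(67° − 26°) = I₀ cos²(41°) = 0.5696 I₀.
I₂ = I₁ cos²(129° − 67°) = 0.5696 I₀ · cos²(62°) = 0.1255 I₀.
Need I₃/I₀ = 0.0922, so cos²(θ − 129°) = 0.0922 / 0.1255 = 0.7344.
θ − 129° = arccos(√0.7344) = 31.0°, giving θ ≈ 129 + 31.0 = 160.0°.

θ ≈ 160°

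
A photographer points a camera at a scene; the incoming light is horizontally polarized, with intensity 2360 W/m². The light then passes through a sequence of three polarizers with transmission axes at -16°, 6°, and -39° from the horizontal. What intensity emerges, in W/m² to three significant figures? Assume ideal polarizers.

I ≈ 937 W/m²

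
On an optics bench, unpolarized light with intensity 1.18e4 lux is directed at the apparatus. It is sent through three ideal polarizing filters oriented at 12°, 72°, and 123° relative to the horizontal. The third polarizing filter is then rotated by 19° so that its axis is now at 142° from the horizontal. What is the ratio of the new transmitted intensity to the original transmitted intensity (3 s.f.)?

I_new/I_old ≈ 0.295

Before rotation:
Unpolarized light through the first polarizer → I₁ = ½ I₀, now polarized at 12°.
I₂ = I₁ cos²(72° − 12°) = 0.5 I₀ · cos²(60°) = 0.125 I₀.
I₃ = I₂ cos²(123° − 72°) = 0.125 I₀ · cos²(51°) = 0.04951 I₀.
After rotation:
Unpolarized light through the first polarizer → I₁ = ½ I₀, now polarized at 12°.
I₂ = I₁ cos²(72° − 12°) = 0.5 I₀ · cos²(60°) = 0.125 I₀.
I₃ = I₂ cos²(142° − 72°) = 0.125 I₀ · cos²(70°) = 0.01462 I₀.
Ratio = 0.01462 / 0.04951 = 0.2954.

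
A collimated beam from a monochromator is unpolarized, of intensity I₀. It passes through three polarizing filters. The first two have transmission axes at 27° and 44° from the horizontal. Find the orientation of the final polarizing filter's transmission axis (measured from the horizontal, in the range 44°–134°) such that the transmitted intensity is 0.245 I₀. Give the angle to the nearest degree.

θ ≈ 87°

Unpolarized light through the first polarizer → I₁ = ½ I₀, now polarized at 27°.
I₂ = I₁ cos²(44° − 27°) = 0.5 I₀ · cos²(17°) = 0.4573 I₀.
Need I₃/I₀ = 0.245, so cos²(θ − 44°) = 0.245 / 0.4573 = 0.5358.
θ − 44° = arccos(√0.5358) = 42.9°, giving θ ≈ 44 + 42.9 = 86.9°.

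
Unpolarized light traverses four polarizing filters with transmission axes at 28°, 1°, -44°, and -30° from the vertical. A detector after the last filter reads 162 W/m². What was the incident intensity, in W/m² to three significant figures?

Unpolarized light through the first polarizer → I₁ = ½ I₀, now polarized at 28°.
I₂ = I₁ cos²(1° − 28°) = 0.5 I₀ · cos²(27°) = 0.3969 I₀.
I₃ = I₂ cos²(-44° − 1°) = 0.3969 I₀ · cos²(45°) = 0.1985 I₀.
I₄ = I₃ cos²(-30° + 44°) = 0.1985 I₀ · cos²(14°) = 0.1869 I₀.
So 162 W/m² = 0.1869 I₀, giving I₀ = 162/0.1869 = 867 W/m².

I₀ ≈ 867 W/m²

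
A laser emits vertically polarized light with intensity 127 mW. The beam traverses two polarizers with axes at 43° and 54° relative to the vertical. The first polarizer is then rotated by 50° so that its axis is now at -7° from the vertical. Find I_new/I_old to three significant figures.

Before rotation:
I₁ = I₀ cos²(43° − 0°) = I₀ cos²(43°) = 0.5349 I₀.
I₂ = I₁ cos²(54° − 43°) = 0.5349 I₀ · cos²(11°) = 0.5154 I₀.
After rotation:
I₁ = I₀ cos²(-7° − 0°) = I₀ cos²(7°) = 0.9851 I₀.
I₂ = I₁ cos²(54° + 7°) = 0.9851 I₀ · cos²(61°) = 0.2315 I₀.
Ratio = 0.2315 / 0.5154 = 0.4493.

I_new/I_old ≈ 0.449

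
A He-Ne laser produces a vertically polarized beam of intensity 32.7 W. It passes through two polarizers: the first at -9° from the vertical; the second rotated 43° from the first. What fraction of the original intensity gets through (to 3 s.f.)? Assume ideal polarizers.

By Malus's law, I₁ = 32.7 W · cos²(9°) = 31.9 W.
I₂ = I₁ · cos²(43°) = 31.9 · 0.5349 = 17.06 W.
Transmitted fraction = 0.5218.

I/I₀ ≈ 0.522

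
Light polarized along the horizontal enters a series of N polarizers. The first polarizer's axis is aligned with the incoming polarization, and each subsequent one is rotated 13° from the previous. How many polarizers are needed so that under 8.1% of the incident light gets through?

N = 50

First polarizer is aligned with the polarization: full transmission.
Each further stage multiplies by cos²(13°) = 0.9494.
After N polarizers: T = 0.9494^(N−1). Require T < 0.081 ⇒ N−1 > ln(0.081)/ln(0.9494) = 48.40, so N−1 ≥ 49 and N = 50.
Check: N=50 gives T = 0.07851 < 0.081; N=49 gives T = 0.0827.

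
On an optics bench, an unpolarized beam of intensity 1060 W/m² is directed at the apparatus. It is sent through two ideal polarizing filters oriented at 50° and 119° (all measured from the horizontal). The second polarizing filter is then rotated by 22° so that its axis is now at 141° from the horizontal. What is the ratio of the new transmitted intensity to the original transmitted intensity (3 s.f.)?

Before rotation:
Unpolarized light through the first polarizer → I₁ = ½ I₀, now polarized at 50°.
I₂ = I₁ cos²(119° − 50°) = 0.5 I₀ · cos²(69°) = 0.06421 I₀.
After rotation:
Unpolarized light through the first polarizer → I₁ = ½ I₀, now polarized at 50°.
Angle between axes 1 and 2: 89°. I₂ = 0.5 I₀ · cos²(89°) = 0.0001523 I₀.
Ratio = 0.0001523 / 0.06421 = 0.002372.

I_new/I_old ≈ 0.00237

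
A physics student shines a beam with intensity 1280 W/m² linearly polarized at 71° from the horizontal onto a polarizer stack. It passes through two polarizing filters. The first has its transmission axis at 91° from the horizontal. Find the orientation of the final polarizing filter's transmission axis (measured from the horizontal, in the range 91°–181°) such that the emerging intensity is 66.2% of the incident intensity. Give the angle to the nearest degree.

I₁ = I₀ cos²(91° − 71°) = I₀ cos²(20°) = 0.883 I₀.
Need I₂/I₀ = 0.662, so cos²(θ − 91°) = 0.662 / 0.883 = 0.7497.
θ − 91° = arccos(√0.7497) = 30.0°, giving θ ≈ 91 + 30.0 = 121.0°.

θ ≈ 121°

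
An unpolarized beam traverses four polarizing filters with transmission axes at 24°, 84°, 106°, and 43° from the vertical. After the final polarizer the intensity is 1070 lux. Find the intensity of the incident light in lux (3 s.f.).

Unpolarized light through the first polarizer → I₁ = ½ I₀, now polarized at 24°.
I₂ = I₁ cos²(84° − 24°) = 0.5 I₀ · cos²(60°) = 0.125 I₀.
I₃ = I₂ cos²(106° − 84°) = 0.125 I₀ · cos²(22°) = 0.1075 I₀.
I₄ = I₃ cos²(43° − 106°) = 0.1075 I₀ · cos²(63°) = 0.02215 I₀.
So 1070 lux = 0.02215 I₀, giving I₀ = 1070/0.02215 = 4.831e+04 lux.

I₀ ≈ 4.83e4 lux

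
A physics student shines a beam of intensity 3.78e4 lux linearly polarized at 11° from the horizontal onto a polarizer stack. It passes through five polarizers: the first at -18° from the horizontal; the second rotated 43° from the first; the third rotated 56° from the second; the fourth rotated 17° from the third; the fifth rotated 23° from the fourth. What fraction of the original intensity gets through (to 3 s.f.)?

I/I₀ ≈ 0.0991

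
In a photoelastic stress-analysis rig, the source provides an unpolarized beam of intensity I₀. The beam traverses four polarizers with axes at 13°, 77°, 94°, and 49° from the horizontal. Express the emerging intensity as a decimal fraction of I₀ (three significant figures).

≈ 0.0439 I₀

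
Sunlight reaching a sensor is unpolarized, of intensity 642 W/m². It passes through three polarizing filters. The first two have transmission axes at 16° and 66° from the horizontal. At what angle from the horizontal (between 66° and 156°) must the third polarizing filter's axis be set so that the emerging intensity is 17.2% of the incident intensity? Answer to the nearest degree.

θ ≈ 90°

Unpolarized light through the first polarizer → I₁ = ½ I₀, now polarized at 16°.
I₂ = I₁ cos²(66° − 16°) = 0.5 I₀ · cos²(50°) = 0.2066 I₀.
Need I₃/I₀ = 0.172, so cos²(θ − 66°) = 0.172 / 0.2066 = 0.8326.
θ − 66° = arccos(√0.8326) = 24.2°, giving θ ≈ 66 + 24.2 = 90.2°.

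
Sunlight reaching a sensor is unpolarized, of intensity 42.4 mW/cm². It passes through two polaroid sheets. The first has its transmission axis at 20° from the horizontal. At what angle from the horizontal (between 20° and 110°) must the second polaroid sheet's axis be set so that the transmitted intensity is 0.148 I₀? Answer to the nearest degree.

θ ≈ 77°

Unpolarized light through the first polarizer → I₁ = ½ I₀, now polarized at 20°.
Need I₂/I₀ = 0.148, so cos²(θ − 20°) = 0.148 / 0.5 = 0.296.
θ − 20° = arccos(√0.296) = 57.0°, giving θ ≈ 20 + 57.0 = 77.0°.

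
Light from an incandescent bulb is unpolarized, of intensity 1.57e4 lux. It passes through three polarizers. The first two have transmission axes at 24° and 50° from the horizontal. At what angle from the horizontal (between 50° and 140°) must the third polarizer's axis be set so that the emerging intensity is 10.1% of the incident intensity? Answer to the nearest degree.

θ ≈ 110°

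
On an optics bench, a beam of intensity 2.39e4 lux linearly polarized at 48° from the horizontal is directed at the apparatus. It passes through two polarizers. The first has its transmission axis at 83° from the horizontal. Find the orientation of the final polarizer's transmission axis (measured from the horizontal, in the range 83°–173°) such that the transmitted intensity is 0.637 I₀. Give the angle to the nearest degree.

θ ≈ 96°

I₁ = I₀ cos²(83° − 48°) = I₀ cos²(35°) = 0.671 I₀.
Need I₂/I₀ = 0.637, so cos²(θ − 83°) = 0.637 / 0.671 = 0.9493.
θ − 83° = arccos(√0.9493) = 13.0°, giving θ ≈ 83 + 13.0 = 96.0°.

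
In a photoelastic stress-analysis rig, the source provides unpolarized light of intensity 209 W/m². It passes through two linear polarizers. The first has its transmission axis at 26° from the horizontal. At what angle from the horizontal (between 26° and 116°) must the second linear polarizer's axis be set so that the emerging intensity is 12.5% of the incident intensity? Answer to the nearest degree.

Unpolarized light through the first polarizer → I₁ = ½ I₀, now polarized at 26°.
Need I₂/I₀ = 0.125, so cos²(θ − 26°) = 0.125 / 0.5 = 0.25.
θ − 26° = arccos(√0.25) = 60.0°, giving θ ≈ 26 + 60.0 = 86.0°.

θ ≈ 86°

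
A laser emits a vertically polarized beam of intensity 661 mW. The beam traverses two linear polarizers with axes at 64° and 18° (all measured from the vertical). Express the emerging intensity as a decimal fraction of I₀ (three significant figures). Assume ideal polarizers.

I/I₀ ≈ 0.0927

By Malus's law, I₁ = 661 mW · cos²(64°) = 127 mW.
I₂ = I₁ · cos²(46°) = 127 · 0.4826 = 61.3 mW.
Transmitted fraction = 0.09273.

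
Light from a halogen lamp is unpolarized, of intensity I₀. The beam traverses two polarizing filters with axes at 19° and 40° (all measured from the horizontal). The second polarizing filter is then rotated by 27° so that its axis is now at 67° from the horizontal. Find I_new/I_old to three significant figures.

I_new/I_old ≈ 0.514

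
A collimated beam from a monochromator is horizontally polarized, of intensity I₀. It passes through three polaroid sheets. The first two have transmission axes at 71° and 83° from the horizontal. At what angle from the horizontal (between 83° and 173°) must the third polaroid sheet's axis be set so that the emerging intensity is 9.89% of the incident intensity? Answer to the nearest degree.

θ ≈ 92°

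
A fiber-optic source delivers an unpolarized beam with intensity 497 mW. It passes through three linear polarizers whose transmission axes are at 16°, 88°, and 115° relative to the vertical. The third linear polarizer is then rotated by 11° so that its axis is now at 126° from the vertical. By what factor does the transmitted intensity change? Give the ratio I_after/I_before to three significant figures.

Before rotation:
Unpolarized light through the first polarizer → I₁ = ½ I₀, now polarized at 16°.
I₂ = I₁ cos²(88° − 16°) = 0.5 I₀ · cos²(72°) = 0.04775 I₀.
I₃ = I₂ cos²(115° − 88°) = 0.04775 I₀ · cos²(27°) = 0.0379 I₀.
After rotation:
Unpolarized light through the first polarizer → I₁ = ½ I₀, now polarized at 16°.
I₂ = I₁ cos²(88° − 16°) = 0.5 I₀ · cos²(72°) = 0.04775 I₀.
I₃ = I₂ cos²(126° − 88°) = 0.04775 I₀ · cos²(38°) = 0.02965 I₀.
Ratio = 0.02965 / 0.0379 = 0.7822.

I_new/I_old ≈ 0.782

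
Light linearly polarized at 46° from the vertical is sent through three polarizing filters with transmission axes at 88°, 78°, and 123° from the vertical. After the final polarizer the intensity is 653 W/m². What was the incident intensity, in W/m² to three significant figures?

I₀ ≈ 2440 W/m²

By Malus's law, I₁ = I₀ cos²(88° − 46°) = I₀ cos²(42°) = 0.5523 I₀.
I₂ = I₁ cos²(78° − 88°) = 0.5523 I₀ · cos²(10°) = 0.5356 I₀.
I₃ = I₂ cos²(123° − 78°) = 0.5356 I₀ · cos²(45°) = 0.2678 I₀.
So 653 W/m² = 0.2678 I₀, giving I₀ = 653/0.2678 = 2438 W/m².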